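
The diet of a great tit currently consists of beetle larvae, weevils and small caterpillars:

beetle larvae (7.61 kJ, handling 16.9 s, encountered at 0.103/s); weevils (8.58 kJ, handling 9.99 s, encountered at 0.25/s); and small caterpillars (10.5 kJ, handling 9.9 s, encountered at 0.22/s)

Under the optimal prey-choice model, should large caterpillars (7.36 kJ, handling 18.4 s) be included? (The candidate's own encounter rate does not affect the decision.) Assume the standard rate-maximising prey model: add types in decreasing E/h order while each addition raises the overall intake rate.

Current rate: (0.103×7.61 + 0.25×8.58 + 0.22×10.5)/(1 + 0.103×16.9 + 0.25×9.99 + 0.22×9.9) = 0.7064 kJ/s.
Profitability of large caterpillars: 7.36/18.4 = 0.4 kJ/s.
Since 0.4 < R, time spent handling large caterpillars is better spent searching.

No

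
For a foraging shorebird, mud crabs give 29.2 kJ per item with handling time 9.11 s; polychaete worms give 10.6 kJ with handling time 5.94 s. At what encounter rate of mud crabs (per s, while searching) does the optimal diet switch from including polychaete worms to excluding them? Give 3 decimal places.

0.138 per s

Drop polychaete worms once their profitability E₂/h₂ falls below the rate achievable on mud crabs alone: E₂/h₂ = λE₁/(1 + λh₁).
Solve for λ: λE₁h₂ = E₂(1 + λh₁) → λ(E₁h₂ − E₂h₁) = E₂ → λ = E₂/(E₁h₂ − E₂h₁).
λ = 10.6/(29.2×5.94 − 10.6×9.11) = 10.6/76.88 = 0.1379 per s.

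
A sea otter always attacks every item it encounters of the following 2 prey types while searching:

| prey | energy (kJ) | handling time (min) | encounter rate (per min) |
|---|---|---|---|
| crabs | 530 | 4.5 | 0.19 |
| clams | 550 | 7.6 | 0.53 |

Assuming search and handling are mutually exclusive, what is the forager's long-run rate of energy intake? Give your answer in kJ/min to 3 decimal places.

66.667 kJ/min

R = Σλ_iE_i / (1 + Σλ_ih_i)
Numerator: 0.19×530 + 0.53×550 = 392.2
Denominator: 1 + 0.19×4.5 + 0.53×7.6 = 5.883
R = 392.2/5.883 = 66.67 kJ/min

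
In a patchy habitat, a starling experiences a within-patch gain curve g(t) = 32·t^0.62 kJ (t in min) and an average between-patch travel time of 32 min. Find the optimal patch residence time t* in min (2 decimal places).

Optimal t* satisfies g'(t*) = g(t*)/(T + t*).
g'(t) = 0.62·32·t^-0.38. Setting 0.62·32·t^-0.38 = 32·t^0.62/(32+t) gives 0.62(32+t) = t, so 0.38·t = 0.62×32.
t* = 0.62×32/0.38 = 52.21 min.

52.21 min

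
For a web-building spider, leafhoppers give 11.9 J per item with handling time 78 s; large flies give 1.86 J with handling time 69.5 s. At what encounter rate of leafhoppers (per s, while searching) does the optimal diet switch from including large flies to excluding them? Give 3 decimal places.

0.003 per s

At the threshold, the rate on leafhoppers alone equals the profitability of large flies: λ·11.9/(1 + λ·78) = 1.86/69.5 = 0.02676.
Rearranging, λ(11.9 − 0.02676×78) = 0.02676, so λ = 0.02676/9.813 = 0.002727 per s.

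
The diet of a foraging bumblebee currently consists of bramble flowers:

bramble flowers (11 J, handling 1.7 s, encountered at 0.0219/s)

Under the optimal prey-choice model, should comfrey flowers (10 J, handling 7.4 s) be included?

Current rate: (0.0219×11)/(1 + 0.0219×1.7) = 0.2323 J/s.
Profitability of comfrey flowers: 10/7.4 = 1.351 J/s.
Since 1.351 > R, including comfrey flowers increases the long-run rate.

Yes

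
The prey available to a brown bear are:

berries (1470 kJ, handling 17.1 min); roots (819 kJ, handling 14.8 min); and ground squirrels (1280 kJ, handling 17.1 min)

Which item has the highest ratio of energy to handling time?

Profitability E/h (kJ/min): berries = 1470/17.1 = 86, roots = 819/14.8 = 55.3, ground squirrels = 1280/17.1 = 74.9.
Ranked: berries > ground squirrels > roots.

berries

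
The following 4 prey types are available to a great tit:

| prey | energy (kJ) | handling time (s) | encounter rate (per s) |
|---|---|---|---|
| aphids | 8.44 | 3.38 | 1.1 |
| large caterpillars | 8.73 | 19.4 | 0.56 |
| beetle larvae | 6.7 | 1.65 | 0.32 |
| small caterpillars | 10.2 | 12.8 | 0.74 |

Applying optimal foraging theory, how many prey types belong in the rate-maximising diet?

2

Rank by E/h (kJ/s): beetle larvae 4.06, aphids 2.5, small caterpillars 0.797, large caterpillars 0.45. Include each in turn until the next type's E/h falls below the running intake rate.
Rate on top 1: 1.403. aphids: 2.5 > 1.403 → include.
Rate on top 2: 2.178. small caterpillars: 0.797 < 2.178 → exclude; stop.
Optimal diet: beetle larvae, aphids — 2 of 4 types.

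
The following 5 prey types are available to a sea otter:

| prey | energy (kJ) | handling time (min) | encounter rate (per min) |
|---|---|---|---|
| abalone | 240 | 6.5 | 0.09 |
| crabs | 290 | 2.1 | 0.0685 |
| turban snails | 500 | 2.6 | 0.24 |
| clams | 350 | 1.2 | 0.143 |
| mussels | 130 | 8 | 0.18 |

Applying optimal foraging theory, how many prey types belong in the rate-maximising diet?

3

Rank by E/h (kJ/min): clams 292, turban snails 192, crabs 138, abalone 36.9, mussels 16.2. Include each in turn until the next type's E/h falls below the running intake rate.
Rate on top 1: 42.72. turban snails: 192 > 42.72 → include.
Rate on top 2: 94.7. crabs: 138 > 94.7 → include.
Rate on top 3: 97.92. abalone: 36.9 < 97.92 → exclude; stop.
Optimal diet: clams, turban snails, crabs — 3 of 5 types.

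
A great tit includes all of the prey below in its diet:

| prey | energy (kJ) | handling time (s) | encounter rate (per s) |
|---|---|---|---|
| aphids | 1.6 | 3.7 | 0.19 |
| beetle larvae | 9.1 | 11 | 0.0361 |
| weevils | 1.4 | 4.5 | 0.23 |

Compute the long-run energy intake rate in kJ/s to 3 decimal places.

0.304 kJ/s

R = Σλ_iE_i / (1 + Σλ_ih_i)
Numerator: 0.19×1.6 + 0.0361×9.1 + 0.23×1.4 = 0.9545
Denominator: 1 + 0.19×3.7 + 0.0361×11 + 0.23×4.5 = 3.135
R = 0.9545/3.135 = 0.3045 kJ/s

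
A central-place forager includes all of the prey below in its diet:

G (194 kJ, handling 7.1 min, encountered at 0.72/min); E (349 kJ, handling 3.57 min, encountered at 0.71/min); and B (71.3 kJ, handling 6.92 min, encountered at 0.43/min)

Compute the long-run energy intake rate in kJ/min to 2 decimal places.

Energy encountered per unit search time: 0.72×194 + 0.71×349 + 0.43×71.3 = 418.1 kJ/min.
Handling time per unit search time: 0.72×7.1 + 0.71×3.57 + 0.43×6.92 = 10.62.
Rate = 418.1/(1 + 10.62) = 35.98 kJ/min.

35.98 kJ/min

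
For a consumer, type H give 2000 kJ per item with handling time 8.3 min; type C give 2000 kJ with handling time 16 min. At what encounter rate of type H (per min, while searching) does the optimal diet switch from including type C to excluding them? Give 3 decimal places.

0.130 per min

Drop type C once their profitability E₂/h₂ falls below the rate achievable on type H alone: E₂/h₂ = λE₁/(1 + λh₁).
Solve for λ: λE₁h₂ = E₂(1 + λh₁) → λ(E₁h₂ − E₂h₁) = E₂ → λ = E₂/(E₁h₂ − E₂h₁).
λ = 2000/(2000×16 − 2000×8.3) = 2000/1.54e+04 = 0.1299 per min.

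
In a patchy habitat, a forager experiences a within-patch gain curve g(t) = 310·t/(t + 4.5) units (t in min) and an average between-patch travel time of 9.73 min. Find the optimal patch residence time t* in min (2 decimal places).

6.62 min

By the marginal value theorem, leave when the instantaneous gain rate g'(t) equals the habitat-wide average g(t)/(T + t).
g'(t) = 310·4.5/(t + 4.5)². Setting 310·4.5/(t+4.5)² = 310t/[(t+4.5)(9.73+t)] gives 4.5(9.73+t) = t(t+4.5), so t² = 4.5×9.73 = 43.79.
t* = √43.79 = 6.617 min.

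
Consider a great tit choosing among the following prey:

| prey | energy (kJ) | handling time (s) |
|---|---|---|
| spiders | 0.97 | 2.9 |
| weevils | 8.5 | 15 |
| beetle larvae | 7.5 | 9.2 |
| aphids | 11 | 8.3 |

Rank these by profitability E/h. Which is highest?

Profitability E/h (kJ/s): spiders = 0.97/2.9 = 0.334, weevils = 8.5/15 = 0.567, beetle larvae = 7.5/9.2 = 0.815, aphids = 11/8.3 = 1.33.
Ranked: aphids > beetle larvae > weevils > spiders.

aphids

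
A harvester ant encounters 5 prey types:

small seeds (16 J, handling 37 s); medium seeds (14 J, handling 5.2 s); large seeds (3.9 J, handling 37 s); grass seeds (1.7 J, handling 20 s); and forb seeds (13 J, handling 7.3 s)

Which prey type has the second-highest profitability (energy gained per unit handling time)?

Profitability E/h (J/s): small seeds = 16/37 = 0.432, medium seeds = 14/5.2 = 2.69, large seeds = 3.9/37 = 0.105, grass seeds = 1.7/20 = 0.085, forb seeds = 13/7.3 = 1.78.
Ranked: medium seeds > forb seeds > small seeds > large seeds > grass seeds.

forb seeds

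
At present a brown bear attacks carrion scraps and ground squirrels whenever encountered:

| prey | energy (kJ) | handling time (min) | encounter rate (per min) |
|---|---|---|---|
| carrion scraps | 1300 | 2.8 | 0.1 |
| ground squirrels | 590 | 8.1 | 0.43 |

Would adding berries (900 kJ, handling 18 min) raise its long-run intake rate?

Intake rate on the current diet: R = (0.1×1300 + 0.43×590) / (1 + 0.1×2.8 + 0.43×8.1) = 383.7/4.763 = 80.56 kJ/min.
berries: E/h = 900/18 = 50 kJ/min.
50 < 80.56, so adding berries would lower the average — exclude it.

No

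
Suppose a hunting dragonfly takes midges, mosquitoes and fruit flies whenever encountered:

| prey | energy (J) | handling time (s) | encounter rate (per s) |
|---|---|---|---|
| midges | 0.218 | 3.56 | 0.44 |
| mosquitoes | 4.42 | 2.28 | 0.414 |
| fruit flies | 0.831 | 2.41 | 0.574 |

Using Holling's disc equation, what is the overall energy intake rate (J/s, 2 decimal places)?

R = Σλ_iE_i / (1 + Σλ_ih_i)
Numerator: 0.44×0.218 + 0.414×4.42 + 0.574×0.831 = 2.403
Denominator: 1 + 0.44×3.56 + 0.414×2.28 + 0.574×2.41 = 4.894
R = 2.403/4.894 = 0.491 J/s

0.49 J/s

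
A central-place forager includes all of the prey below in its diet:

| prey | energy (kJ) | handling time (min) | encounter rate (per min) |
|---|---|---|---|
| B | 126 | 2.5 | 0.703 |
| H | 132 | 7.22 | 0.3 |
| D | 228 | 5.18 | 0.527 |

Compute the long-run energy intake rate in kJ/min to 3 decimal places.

R = (0.703×126 + 0.3×132 + 0.527×228) / (1 + 0.703×2.5 + 0.3×7.22 + 0.527×5.18) = 248.3/7.653 = 32.45 kJ/min.

32.448 kJ/min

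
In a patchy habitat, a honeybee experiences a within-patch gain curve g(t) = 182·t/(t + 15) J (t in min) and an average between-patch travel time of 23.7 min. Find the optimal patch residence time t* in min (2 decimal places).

Optimal t* satisfies g'(t*) = g(t*)/(T + t*).
g'(t) = 182·15/(t + 15)². Setting 182·15/(t+15)² = 182t/[(t+15)(23.7+t)] gives 15(23.7+t) = t(t+15), so t² = 15×23.7 = 355.5.
t* = √355.5 = 18.85 min.

18.85 min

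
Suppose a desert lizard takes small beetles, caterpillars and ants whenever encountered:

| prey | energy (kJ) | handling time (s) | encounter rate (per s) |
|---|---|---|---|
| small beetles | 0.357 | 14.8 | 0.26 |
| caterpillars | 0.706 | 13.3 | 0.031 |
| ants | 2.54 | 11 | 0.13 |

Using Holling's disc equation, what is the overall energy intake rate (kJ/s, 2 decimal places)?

R = Σλ_iE_i / (1 + Σλ_ih_i)
Numerator: 0.26×0.357 + 0.031×0.706 + 0.13×2.54 = 0.4449
Denominator: 1 + 0.26×14.8 + 0.031×13.3 + 0.13×11 = 6.69
R = 0.4449/6.69 = 0.0665 kJ/s

0.07 kJ/s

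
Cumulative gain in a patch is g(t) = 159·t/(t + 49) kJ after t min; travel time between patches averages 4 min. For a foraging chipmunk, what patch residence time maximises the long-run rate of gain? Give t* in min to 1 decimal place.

By the marginal value theorem, leave when the instantaneous gain rate g'(t) equals the habitat-wide average g(t)/(T + t).
g'(t) = 159·49/(t + 49)². Setting 159·49/(t+49)² = 159t/[(t+49)(4+t)] gives 49(4+t) = t(t+49), so t² = 49×4 = 196.
t* = √196 = 14 min.

14.0 min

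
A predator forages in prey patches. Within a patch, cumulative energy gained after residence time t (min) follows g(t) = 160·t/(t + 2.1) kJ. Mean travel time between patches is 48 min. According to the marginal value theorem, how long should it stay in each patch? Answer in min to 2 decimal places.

Maximise g(t)/(T+t): set derivative to zero → g'(t)(T+t) = g(t).
g'(t) = 160·2.1/(t + 2.1)². Setting 160·2.1/(t+2.1)² = 160t/[(t+2.1)(48+t)] gives 2.1(48+t) = t(t+2.1), so t² = 2.1×48 = 100.8.
t* = √100.8 = 10.04 min.

10.04 min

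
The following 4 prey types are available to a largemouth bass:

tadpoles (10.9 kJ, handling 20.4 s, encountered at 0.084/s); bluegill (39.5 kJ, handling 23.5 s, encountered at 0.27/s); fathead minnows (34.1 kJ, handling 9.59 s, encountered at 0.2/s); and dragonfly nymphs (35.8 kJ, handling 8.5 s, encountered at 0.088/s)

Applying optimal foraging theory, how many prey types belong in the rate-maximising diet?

Rank by E/h (kJ/s): dragonfly nymphs 4.21, fathead minnows 3.56, bluegill 1.68, tadpoles 0.534. Include each in turn until the next type's E/h falls below the running intake rate.
Rate on top 1: 1.802. fathead minnows: 3.56 > 1.802 → include.
Rate on top 2: 2.72. bluegill: 1.68 < 2.72 → exclude; stop.
Optimal diet: dragonfly nymphs, fathead minnows — 2 of 4 types.

2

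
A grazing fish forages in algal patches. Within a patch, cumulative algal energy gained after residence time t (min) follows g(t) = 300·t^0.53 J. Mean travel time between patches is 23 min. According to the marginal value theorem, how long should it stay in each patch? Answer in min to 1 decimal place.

Maximise g(t)/(T+t): set derivative to zero → g'(t)(T+t) = g(t).
g'(t) = 0.53·300·t^-0.47. Setting 0.53·300·t^-0.47 = 300·t^0.53/(23+t) gives 0.53(23+t) = t, so 0.47·t = 0.53×23.
t* = 0.53×23/0.47 = 25.94 min.

25.9 min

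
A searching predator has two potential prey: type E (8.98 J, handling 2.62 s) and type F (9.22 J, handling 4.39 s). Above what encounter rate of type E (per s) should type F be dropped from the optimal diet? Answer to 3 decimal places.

Drop type F once their profitability E₂/h₂ falls below the rate achievable on type E alone: E₂/h₂ = λE₁/(1 + λh₁).
Solve for λ: λE₁h₂ = E₂(1 + λh₁) → λ(E₁h₂ − E₂h₁) = E₂ → λ = E₂/(E₁h₂ − E₂h₁).
λ = 9.22/(8.98×4.39 − 9.22×2.62) = 9.22/15.27 = 0.604 per s.

0.604 per s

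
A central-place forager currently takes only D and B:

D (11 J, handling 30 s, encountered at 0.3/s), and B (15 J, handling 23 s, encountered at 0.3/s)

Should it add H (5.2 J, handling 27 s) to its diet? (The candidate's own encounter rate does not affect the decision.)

No

Intake rate on the current diet: R = (0.3×11 + 0.3×15) / (1 + 0.3×30 + 0.3×23) = 7.8/16.9 = 0.4615 J/s.
Profitability of H: 5.2/27 = 0.1926 J/s.
0.1926 < 0.4615, so adding H would lower the average — exclude it.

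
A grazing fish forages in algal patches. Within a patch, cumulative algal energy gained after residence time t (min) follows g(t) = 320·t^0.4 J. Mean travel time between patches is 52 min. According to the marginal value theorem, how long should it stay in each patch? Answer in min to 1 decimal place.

By the marginal value theorem, leave when the instantaneous gain rate g'(t) equals the habitat-wide average g(t)/(T + t).
g'(t) = 0.4·320·t^-0.6. Setting 0.4·320·t^-0.6 = 320·t^0.4/(52+t) gives 0.4(52+t) = t, so 0.60·t = 0.4×52.
t* = 0.4×52/0.60 = 34.67 min.

34.7 min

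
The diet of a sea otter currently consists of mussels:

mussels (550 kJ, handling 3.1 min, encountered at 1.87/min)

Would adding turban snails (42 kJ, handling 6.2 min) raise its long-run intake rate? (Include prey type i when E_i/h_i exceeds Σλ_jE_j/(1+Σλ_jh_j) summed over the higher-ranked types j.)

No

Current rate: (1.87×550)/(1 + 1.87×3.1) = 151.3 kJ/min.
Profitability of turban snails: 42/6.2 = 6.774 kJ/min.
Since 6.774 < R, time spent handling turban snails is better spent searching.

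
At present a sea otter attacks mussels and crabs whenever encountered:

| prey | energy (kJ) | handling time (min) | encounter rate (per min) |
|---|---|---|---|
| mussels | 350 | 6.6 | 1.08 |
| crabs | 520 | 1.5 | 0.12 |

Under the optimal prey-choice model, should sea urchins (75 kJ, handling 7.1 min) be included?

No

Current rate: (1.08×350 + 0.12×520)/(1 + 1.08×6.6 + 0.12×1.5) = 53.01 kJ/min.
sea urchins: E/h = 75/7.1 = 10.56 kJ/min.
Since 10.56 < R, time spent handling sea urchins is better spent searching.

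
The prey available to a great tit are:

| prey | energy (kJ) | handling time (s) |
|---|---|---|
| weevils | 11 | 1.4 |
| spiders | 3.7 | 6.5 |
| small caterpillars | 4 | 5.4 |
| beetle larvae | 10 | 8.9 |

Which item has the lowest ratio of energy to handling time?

In descending order of E/h:
weevils: 11/1.4 = 7.86 kJ/s
beetle larvae: 10/8.9 = 1.12 kJ/s
small caterpillars: 4/5.4 = 0.741 kJ/s
spiders: 3.7/6.5 = 0.569 kJ/s

spiders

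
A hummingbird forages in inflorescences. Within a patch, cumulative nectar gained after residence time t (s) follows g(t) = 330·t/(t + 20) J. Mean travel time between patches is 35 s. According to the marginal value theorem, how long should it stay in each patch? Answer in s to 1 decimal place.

By the marginal value theorem, leave when the instantaneous gain rate g'(t) equals the habitat-wide average g(t)/(T + t).
g'(t) = 330·20/(t + 20)². Setting 330·20/(t+20)² = 330t/[(t+20)(35+t)] gives 20(35+t) = t(t+20), so t² = 20×35 = 700.
t* = √700 = 26.46 s.

26.5 s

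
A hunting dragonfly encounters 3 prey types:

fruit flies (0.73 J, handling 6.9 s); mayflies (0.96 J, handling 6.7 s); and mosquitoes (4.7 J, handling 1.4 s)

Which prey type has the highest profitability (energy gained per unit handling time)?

In descending order of E/h:
mosquitoes: 4.7/1.4 = 3.36 J/s
mayflies: 0.96/6.7 = 0.143 J/s
fruit flies: 0.73/6.9 = 0.106 J/s

mosquitoes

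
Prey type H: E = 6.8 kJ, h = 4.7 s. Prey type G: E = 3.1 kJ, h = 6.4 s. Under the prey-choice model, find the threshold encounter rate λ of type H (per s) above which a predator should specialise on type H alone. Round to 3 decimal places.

0.107 per s

At the threshold, the rate on type H alone equals the profitability of type G: λ·6.8/(1 + λ·4.7) = 3.1/6.4 = 0.4844.
Rearranging, λ(6.8 − 0.4844×4.7) = 0.4844, so λ = 0.4844/4.523 = 0.1071 per s.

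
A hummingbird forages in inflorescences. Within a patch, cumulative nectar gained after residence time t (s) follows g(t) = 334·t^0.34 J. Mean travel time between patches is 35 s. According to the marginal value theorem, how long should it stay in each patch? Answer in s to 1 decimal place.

Optimal t* satisfies g'(t*) = g(t*)/(T + t*).
g'(t) = 0.34·334·t^-0.66. Setting 0.34·334·t^-0.66 = 334·t^0.34/(35+t) gives 0.34(35+t) = t, so 0.66·t = 0.34×35.
t* = 0.34×35/0.66 = 18.03 s.

18.0 s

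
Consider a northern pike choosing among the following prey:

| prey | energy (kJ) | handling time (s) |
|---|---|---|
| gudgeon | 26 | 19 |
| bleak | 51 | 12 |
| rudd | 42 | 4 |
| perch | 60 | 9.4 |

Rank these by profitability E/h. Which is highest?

rudd

In descending order of E/h:
rudd: 42/4 = 10.5 kJ/s
perch: 60/9.4 = 6.38 kJ/s
bleak: 51/12 = 4.25 kJ/s
gudgeon: 26/19 = 1.37 kJ/s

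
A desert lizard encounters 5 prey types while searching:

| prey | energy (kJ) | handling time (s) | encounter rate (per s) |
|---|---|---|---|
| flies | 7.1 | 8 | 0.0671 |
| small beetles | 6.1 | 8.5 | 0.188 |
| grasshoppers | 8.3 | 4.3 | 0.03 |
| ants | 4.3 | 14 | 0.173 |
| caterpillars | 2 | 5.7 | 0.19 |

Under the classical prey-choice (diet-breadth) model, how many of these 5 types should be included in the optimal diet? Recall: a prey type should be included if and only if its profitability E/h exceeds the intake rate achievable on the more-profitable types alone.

3

Rank by E/h (kJ/s): grasshoppers 1.93, flies 0.887, small beetles 0.718, caterpillars 0.351, ants 0.307. Include each in turn until the next type's E/h falls below the running intake rate.
Rate on top 1: 0.2205. flies: 0.887 > 0.2205 → include.
Rate on top 2: 0.4355. small beetles: 0.718 > 0.4355 → include.
Rate on top 3: 0.5736. caterpillars: 0.351 < 0.5736 → exclude; stop.
Optimal diet: grasshoppers, flies, small beetles — 3 of 5 types.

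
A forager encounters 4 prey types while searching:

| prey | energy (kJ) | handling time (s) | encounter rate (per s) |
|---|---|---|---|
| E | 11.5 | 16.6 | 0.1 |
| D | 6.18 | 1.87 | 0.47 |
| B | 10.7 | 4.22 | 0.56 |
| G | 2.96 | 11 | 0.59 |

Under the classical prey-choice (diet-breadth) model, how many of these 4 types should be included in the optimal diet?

2

E/h in descending order: D 3.3, B 2.54, E 0.693, G 0.269 kJ/s. The optimal diet is the largest prefix of this list for which every included type satisfies E_i/h_i > R on the types above it.
Rate on top 1: 1.546. B: 2.54 > 1.546 → include.
Rate on top 2: 2.097. E: 0.693 < 2.097 → exclude; stop.
Optimal diet: D, B — 2 of 4 types.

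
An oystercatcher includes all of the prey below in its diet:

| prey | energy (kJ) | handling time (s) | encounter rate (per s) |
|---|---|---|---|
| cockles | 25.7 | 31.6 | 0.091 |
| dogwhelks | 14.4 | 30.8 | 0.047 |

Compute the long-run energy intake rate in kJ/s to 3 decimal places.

R = Σλ_iE_i / (1 + Σλ_ih_i)
Numerator: 0.091×25.7 + 0.047×14.4 = 3.015
Denominator: 1 + 0.091×31.6 + 0.047×30.8 = 5.323
R = 3.015/5.323 = 0.5665 kJ/s

0.566 kJ/s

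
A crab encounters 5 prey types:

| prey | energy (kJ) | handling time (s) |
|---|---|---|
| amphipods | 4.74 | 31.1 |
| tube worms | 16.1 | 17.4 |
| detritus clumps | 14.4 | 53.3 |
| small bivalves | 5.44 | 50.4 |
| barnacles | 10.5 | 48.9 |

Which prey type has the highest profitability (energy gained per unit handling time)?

In descending order of E/h:
tube worms: 16.1/17.4 = 0.925 kJ/s
detritus clumps: 14.4/53.3 = 0.27 kJ/s
barnacles: 10.5/48.9 = 0.215 kJ/s
amphipods: 4.74/31.1 = 0.152 kJ/s
small bivalves: 5.44/50.4 = 0.108 kJ/s

tube worms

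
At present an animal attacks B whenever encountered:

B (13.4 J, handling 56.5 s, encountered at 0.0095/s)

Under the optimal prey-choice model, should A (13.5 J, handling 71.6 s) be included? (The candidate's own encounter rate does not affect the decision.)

Current rate: (0.0095×13.4)/(1 + 0.0095×56.5) = 0.08284 J/s.
Profitability of A: 13.5/71.6 = 0.1885 J/s.
Since 0.1885 > R, including A increases the long-run rate.

Yes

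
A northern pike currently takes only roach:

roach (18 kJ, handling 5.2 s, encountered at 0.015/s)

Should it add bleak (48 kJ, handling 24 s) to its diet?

Yes

Intake rate on the current diet: R = (0.015×18) / (1 + 0.015×5.2) = 0.27/1.078 = 0.2505 kJ/s.
Profitability of bleak: 48/24 = 2 kJ/s.
2 > 0.2505, so adding bleak raises the average — include it.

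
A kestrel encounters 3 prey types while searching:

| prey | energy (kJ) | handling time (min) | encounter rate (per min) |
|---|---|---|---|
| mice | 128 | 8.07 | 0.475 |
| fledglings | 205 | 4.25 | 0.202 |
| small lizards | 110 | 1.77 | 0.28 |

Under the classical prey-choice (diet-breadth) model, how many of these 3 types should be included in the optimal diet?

Profitabilities (E/h, kJ/min): small lizards 62.1, fledglings 48.2, mice 15.9. Add prey in this order while the next type's profitability exceeds the intake rate on those already taken.
Rate on top 1: 20.59. fledglings: 48.2 > 20.59 → include.
Rate on top 2: 30.67. mice: 15.9 < 30.67 → exclude; stop.
Optimal diet: small lizards, fledglings — 2 of 3 types.

2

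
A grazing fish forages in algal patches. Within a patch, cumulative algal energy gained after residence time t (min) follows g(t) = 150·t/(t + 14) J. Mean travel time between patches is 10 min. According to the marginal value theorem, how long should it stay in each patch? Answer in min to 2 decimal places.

By the marginal value theorem, leave when the instantaneous gain rate g'(t) equals the habitat-wide average g(t)/(T + t).
g'(t) = 150·14/(t + 14)². Setting 150·14/(t+14)² = 150t/[(t+14)(10+t)] gives 14(10+t) = t(t+14), so t² = 14×10 = 140.
t* = √140 = 11.83 min.

11.83 min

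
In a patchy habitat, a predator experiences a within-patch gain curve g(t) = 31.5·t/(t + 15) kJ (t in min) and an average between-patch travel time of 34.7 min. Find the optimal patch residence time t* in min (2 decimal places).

22.81 min

Maximise g(t)/(T+t): set derivative to zero → g'(t)(T+t) = g(t).
g'(t) = 31.5·15/(t + 15)². Setting 31.5·15/(t+15)² = 31.5t/[(t+15)(34.7+t)] gives 15(34.7+t) = t(t+15), so t² = 15×34.7 = 520.5.
t* = √520.5 = 22.81 min.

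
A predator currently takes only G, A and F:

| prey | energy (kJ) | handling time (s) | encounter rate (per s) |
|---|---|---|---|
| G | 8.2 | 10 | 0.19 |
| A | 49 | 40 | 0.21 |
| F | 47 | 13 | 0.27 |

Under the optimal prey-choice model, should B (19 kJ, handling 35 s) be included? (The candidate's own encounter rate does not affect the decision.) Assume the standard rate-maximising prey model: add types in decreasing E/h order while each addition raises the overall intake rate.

No

Current rate: (0.19×8.2 + 0.21×49 + 0.27×47)/(1 + 0.19×10 + 0.21×40 + 0.27×13) = 1.657 kJ/s.
Profitability of B: 19/35 = 0.5429 kJ/s.
Since 0.5429 < R, time spent handling B is better spent searching.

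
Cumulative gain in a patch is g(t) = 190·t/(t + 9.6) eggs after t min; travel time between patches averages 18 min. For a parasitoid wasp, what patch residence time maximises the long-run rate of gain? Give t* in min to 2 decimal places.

13.15 min

Optimal t* satisfies g'(t*) = g(t*)/(T + t*).
g'(t) = 190·9.6/(t + 9.6)². Setting 190·9.6/(t+9.6)² = 190t/[(t+9.6)(18+t)] gives 9.6(18+t) = t(t+9.6), so t² = 9.6×18 = 172.8.
t* = √172.8 = 13.15 min.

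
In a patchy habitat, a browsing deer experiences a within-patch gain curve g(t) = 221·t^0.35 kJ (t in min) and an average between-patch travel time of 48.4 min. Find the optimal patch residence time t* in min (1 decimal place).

By the marginal value theorem, leave when the instantaneous gain rate g'(t) equals the habitat-wide average g(t)/(T + t).
g'(t) = 0.35·221·t^-0.65. Setting 0.35·221·t^-0.65 = 221·t^0.35/(48.4+t) gives 0.35(48.4+t) = t, so 0.65·t = 0.35×48.4.
t* = 0.35×48.4/0.65 = 26.06 min.

26.1 min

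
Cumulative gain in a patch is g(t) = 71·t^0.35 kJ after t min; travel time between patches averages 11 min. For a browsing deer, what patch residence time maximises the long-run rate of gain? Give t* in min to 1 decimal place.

Maximise g(t)/(T+t): set derivative to zero → g'(t)(T+t) = g(t).
g'(t) = 0.35·71·t^-0.65. Setting 0.35·71·t^-0.65 = 71·t^0.35/(11+t) gives 0.35(11+t) = t, so 0.65·t = 0.35×11.
t* = 0.35×11/0.65 = 5.923 min.

5.9 min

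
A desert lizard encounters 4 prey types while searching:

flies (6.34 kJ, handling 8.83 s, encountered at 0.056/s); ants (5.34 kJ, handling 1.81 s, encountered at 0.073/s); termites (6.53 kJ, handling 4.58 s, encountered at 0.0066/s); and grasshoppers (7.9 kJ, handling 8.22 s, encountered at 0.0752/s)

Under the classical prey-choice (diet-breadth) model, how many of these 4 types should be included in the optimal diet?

Rank by E/h (kJ/s): ants 2.95, termites 1.43, grasshoppers 0.961, flies 0.718. Include each in turn until the next type's E/h falls below the running intake rate.
Rate on top 1: 0.3443. termites: 1.43 > 0.3443 → include.
Rate on top 2: 0.3724. grasshoppers: 0.961 > 0.3724 → include.
Rate on top 3: 0.5768. flies: 0.718 > 0.5768 → include.
Optimal diet: ants, termites, grasshoppers, flies — 4 of 4 types.

4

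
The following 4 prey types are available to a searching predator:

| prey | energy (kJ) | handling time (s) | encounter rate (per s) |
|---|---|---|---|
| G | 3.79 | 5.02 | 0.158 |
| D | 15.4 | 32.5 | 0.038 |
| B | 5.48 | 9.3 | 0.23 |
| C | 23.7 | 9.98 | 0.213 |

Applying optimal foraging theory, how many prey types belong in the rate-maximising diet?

Profitabilities (E/h, kJ/s): C 2.37, G 0.755, B 0.589, D 0.474. Add prey in this order while the next type's profitability exceeds the intake rate on those already taken.
Rate on top 1: 1.615. G: 0.755 < 1.615 → exclude; stop.
Optimal diet: C — 1 of 4 types.

1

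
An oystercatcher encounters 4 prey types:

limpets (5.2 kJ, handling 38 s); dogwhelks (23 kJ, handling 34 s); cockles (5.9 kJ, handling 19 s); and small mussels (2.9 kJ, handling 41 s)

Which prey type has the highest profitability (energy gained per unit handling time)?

dogwhelks

Profitability E/h (kJ/s): limpets = 5.2/38 = 0.137, dogwhelks = 23/34 = 0.676, cockles = 5.9/19 = 0.311, small mussels = 2.9/41 = 0.0707.
Ranked: dogwhelks > cockles > limpets > small mussels.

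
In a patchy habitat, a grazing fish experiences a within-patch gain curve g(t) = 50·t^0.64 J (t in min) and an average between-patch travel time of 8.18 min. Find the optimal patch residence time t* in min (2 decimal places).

Optimal t* satisfies g'(t*) = g(t*)/(T + t*).
g'(t) = 0.64·50·t^-0.36. Setting 0.64·50·t^-0.36 = 50·t^0.64/(8.18+t) gives 0.64(8.18+t) = t, so 0.36·t = 0.64×8.18.
t* = 0.64×8.18/0.36 = 14.54 min.

14.54 min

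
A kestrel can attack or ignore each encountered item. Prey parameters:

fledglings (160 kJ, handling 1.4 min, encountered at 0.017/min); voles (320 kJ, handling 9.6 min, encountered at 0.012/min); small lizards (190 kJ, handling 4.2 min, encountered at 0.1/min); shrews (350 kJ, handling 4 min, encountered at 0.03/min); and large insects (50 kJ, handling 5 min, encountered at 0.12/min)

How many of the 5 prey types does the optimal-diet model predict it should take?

4

Profitabilities (E/h, kJ/min): fledglings 114, shrews 87.5, small lizards 45.2, voles 33.3, large insects 10. Add prey in this order while the next type's profitability exceeds the intake rate on those already taken.
Rate on top 1: 2.657. shrews: 87.5 > 2.657 → include.
Rate on top 2: 11.56. small lizards: 45.2 > 11.56 → include.
Rate on top 3: 20.6. voles: 33.3 > 20.6 → include.
Rate on top 4: 21.48. large insects: 10 < 21.48 → exclude; stop.
Optimal diet: fledglings, shrews, small lizards, voles — 4 of 5 types.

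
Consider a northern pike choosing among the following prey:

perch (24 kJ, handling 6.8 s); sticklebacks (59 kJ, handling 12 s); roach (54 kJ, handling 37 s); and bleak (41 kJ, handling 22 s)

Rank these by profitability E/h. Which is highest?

sticklebacks

In descending order of E/h:
sticklebacks: 59/12 = 4.92 kJ/s
perch: 24/6.8 = 3.53 kJ/s
bleak: 41/22 = 1.86 kJ/s
roach: 54/37 = 1.46 kJ/s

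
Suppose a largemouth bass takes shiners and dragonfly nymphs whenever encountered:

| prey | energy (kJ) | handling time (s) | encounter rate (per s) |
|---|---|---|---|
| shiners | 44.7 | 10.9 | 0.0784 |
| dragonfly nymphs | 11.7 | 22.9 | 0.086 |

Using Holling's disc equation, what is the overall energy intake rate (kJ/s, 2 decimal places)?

R = Σλ_iE_i / (1 + Σλ_ih_i)
Numerator: 0.0784×44.7 + 0.086×11.7 = 4.511
Denominator: 1 + 0.0784×10.9 + 0.086×22.9 = 3.824
R = 4.511/3.824 = 1.18 kJ/s

1.18 kJ/s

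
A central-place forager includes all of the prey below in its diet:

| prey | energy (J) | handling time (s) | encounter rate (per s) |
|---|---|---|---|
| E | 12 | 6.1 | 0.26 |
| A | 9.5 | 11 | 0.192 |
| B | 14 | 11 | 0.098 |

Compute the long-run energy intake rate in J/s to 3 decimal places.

1.093 J/s

R = (0.26×12 + 0.192×9.5 + 0.098×14) / (1 + 0.26×6.1 + 0.192×11 + 0.098×11) = 6.316/5.776 = 1.093 J/s.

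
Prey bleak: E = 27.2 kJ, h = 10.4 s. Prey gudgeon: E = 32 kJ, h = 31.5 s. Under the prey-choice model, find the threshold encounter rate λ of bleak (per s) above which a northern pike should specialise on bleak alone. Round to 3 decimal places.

At the threshold, the rate on bleak alone equals the profitability of gudgeon: λ·27.2/(1 + λ·10.4) = 32/31.5 = 1.016.
Rearranging, λ(27.2 − 1.016×10.4) = 1.016, so λ = 1.016/16.63 = 0.06107 per s.

0.061 per s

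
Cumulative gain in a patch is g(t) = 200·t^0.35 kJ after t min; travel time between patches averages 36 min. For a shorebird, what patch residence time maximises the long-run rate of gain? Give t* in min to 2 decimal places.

Optimal t* satisfies g'(t*) = g(t*)/(T + t*).
g'(t) = 0.35·200·t^-0.65. Setting 0.35·200·t^-0.65 = 200·t^0.35/(36+t) gives 0.35(36+t) = t, so 0.65·t = 0.35×36.
t* = 0.35×36/0.65 = 19.38 min.

19.38 min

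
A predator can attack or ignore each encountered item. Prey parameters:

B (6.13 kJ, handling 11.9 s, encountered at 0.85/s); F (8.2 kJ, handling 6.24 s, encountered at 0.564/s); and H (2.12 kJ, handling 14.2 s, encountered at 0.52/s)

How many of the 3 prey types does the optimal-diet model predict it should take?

1

Rank by E/h (kJ/s): F 1.31, B 0.515, H 0.149. Include each in turn until the next type's E/h falls below the running intake rate.
Rate on top 1: 1.023. B: 0.515 < 1.023 → exclude; stop.
Optimal diet: F — 1 of 3 types.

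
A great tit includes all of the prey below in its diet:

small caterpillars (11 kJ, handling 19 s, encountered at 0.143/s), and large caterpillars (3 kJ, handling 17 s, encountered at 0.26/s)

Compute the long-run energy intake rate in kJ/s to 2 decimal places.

0.29 kJ/s

R = Σλ_iE_i / (1 + Σλ_ih_i)
Numerator: 0.143×11 + 0.26×3 = 2.353
Denominator: 1 + 0.143×19 + 0.26×17 = 8.137
R = 2.353/8.137 = 0.2892 kJ/s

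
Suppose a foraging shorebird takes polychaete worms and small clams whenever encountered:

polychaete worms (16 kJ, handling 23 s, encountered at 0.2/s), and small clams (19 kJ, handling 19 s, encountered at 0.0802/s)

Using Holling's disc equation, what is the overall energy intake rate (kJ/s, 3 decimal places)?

0.663 kJ/s

R = (0.2×16 + 0.0802×19) / (1 + 0.2×23 + 0.0802×19) = 4.724/7.124 = 0.6631 kJ/s.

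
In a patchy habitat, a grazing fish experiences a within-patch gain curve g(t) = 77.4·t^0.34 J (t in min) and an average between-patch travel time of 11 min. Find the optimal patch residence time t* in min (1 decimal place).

5.7 min

Optimal t* satisfies g'(t*) = g(t*)/(T + t*).
g'(t) = 0.34·77.4·t^-0.66. Setting 0.34·77.4·t^-0.66 = 77.4·t^0.34/(11+t) gives 0.34(11+t) = t, so 0.66·t = 0.34×11.
t* = 0.34×11/0.66 = 5.667 min.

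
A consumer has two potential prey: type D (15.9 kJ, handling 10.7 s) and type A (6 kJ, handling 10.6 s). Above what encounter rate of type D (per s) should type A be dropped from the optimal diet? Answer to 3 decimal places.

Drop type A once their profitability E₂/h₂ falls below the rate achievable on type D alone: E₂/h₂ = λE₁/(1 + λh₁).
Solve for λ: λE₁h₂ = E₂(1 + λh₁) → λ(E₁h₂ − E₂h₁) = E₂ → λ = E₂/(E₁h₂ − E₂h₁).
λ = 6/(15.9×10.6 − 6×10.7) = 6/104.3 = 0.0575 per s.

0.058 per s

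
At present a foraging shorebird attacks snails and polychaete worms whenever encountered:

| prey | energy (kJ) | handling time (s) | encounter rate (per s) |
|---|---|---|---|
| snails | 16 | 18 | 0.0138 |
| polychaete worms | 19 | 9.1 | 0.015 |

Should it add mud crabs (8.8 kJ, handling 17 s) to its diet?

Yes

Current rate: (0.0138×16 + 0.015×19)/(1 + 0.0138×18 + 0.015×9.1) = 0.3652 kJ/s.
mud crabs: E/h = 8.8/17 = 0.5176 kJ/s.
0.5176 > 0.3652, so adding mud crabs raises the average — include it.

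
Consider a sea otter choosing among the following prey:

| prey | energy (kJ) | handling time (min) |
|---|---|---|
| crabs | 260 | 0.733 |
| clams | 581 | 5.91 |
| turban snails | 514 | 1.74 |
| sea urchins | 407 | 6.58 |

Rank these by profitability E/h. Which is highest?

crabs

In descending order of E/h:
crabs: 260/0.733 = 355 kJ/min
turban snails: 514/1.74 = 295 kJ/min
clams: 581/5.91 = 98.3 kJ/min
sea urchins: 407/6.58 = 61.9 kJ/min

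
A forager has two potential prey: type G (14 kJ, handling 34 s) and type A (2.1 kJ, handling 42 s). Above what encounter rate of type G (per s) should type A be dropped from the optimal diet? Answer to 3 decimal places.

Drop type A once their profitability E₂/h₂ falls below the rate achievable on type G alone: E₂/h₂ = λE₁/(1 + λh₁).
Solve for λ: λE₁h₂ = E₂(1 + λh₁) → λ(E₁h₂ − E₂h₁) = E₂ → λ = E₂/(E₁h₂ − E₂h₁).
λ = 2.1/(14×42 − 2.1×34) = 2.1/516.6 = 0.004065 per s.

0.004 per s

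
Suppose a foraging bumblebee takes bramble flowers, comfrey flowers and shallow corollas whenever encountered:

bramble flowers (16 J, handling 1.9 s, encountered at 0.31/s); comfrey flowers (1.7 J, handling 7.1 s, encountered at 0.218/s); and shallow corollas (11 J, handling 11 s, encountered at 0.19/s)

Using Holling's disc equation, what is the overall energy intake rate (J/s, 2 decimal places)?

Energy encountered per unit search time: 0.31×16 + 0.218×1.7 + 0.19×11 = 7.421 J/s.
Handling time per unit search time: 0.31×1.9 + 0.218×7.1 + 0.19×11 = 4.227.
Rate = 7.421/(1 + 4.227) = 1.42 J/s.

1.42 J/s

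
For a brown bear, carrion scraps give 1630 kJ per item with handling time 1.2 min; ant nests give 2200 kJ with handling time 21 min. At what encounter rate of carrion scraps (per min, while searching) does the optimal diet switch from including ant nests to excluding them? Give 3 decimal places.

0.070 per min

Drop ant nests once their profitability E₂/h₂ falls below the rate achievable on carrion scraps alone: E₂/h₂ = λE₁/(1 + λh₁).
Solve for λ: λE₁h₂ = E₂(1 + λh₁) → λ(E₁h₂ − E₂h₁) = E₂ → λ = E₂/(E₁h₂ − E₂h₁).
λ = 2200/(1630×21 − 2200×1.2) = 2200/3.159e+04 = 0.06964 per min.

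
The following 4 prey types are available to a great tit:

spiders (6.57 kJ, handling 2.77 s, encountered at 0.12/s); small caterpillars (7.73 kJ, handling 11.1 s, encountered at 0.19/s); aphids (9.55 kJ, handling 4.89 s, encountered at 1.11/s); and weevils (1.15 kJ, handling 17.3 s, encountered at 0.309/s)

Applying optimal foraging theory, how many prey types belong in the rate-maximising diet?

E/h in descending order: spiders 2.37, aphids 1.95, small caterpillars 0.696, weevils 0.0665 kJ/s. The optimal diet is the largest prefix of this list for which every included type satisfies E_i/h_i > R on the types above it.
Rate on top 1: 0.5917. aphids: 1.95 > 0.5917 → include.
Rate on top 2: 1.685. small caterpillars: 0.696 < 1.685 → exclude; stop.
Optimal diet: spiders, aphids — 2 of 4 types.

2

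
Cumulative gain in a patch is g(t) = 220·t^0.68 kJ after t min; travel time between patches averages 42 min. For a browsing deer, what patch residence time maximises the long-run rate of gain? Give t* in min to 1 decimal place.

Optimal t* satisfies g'(t*) = g(t*)/(T + t*).
g'(t) = 0.68·220·t^-0.32. Setting 0.68·220·t^-0.32 = 220·t^0.68/(42+t) gives 0.68(42+t) = t, so 0.32·t = 0.68×42.
t* = 0.68×42/0.32 = 89.25 min.

89.3 min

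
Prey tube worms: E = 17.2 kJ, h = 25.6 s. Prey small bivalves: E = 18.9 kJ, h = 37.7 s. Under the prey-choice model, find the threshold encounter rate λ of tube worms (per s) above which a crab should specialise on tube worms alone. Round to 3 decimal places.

At the threshold, the rate on tube worms alone equals the profitability of small bivalves: λ·17.2/(1 + λ·25.6) = 18.9/37.7 = 0.5013.
Rearranging, λ(17.2 − 0.5013×25.6) = 0.5013, so λ = 0.5013/4.366 = 0.1148 per s.

0.115 per s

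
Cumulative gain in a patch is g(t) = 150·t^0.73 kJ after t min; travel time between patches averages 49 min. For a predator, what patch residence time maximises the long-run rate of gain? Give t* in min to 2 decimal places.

Optimal t* satisfies g'(t*) = g(t*)/(T + t*).
g'(t) = 0.73·150·t^-0.27. Setting 0.73·150·t^-0.27 = 150·t^0.73/(49+t) gives 0.73(49+t) = t, so 0.27·t = 0.73×49.
t* = 0.73×49/0.27 = 132.5 min.

132.48 min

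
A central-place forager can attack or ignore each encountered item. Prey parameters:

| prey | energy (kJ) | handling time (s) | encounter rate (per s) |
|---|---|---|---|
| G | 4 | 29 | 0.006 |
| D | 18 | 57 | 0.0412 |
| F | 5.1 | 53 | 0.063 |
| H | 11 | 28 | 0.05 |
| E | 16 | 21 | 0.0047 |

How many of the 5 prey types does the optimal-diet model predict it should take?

3

E/h in descending order: E 0.762, H 0.393, D 0.316, G 0.138, F 0.0962 kJ/s. The optimal diet is the largest prefix of this list for which every included type satisfies E_i/h_i > R on the types above it.
Rate on top 1: 0.06844. H: 0.393 > 0.06844 → include.
Rate on top 2: 0.2502. D: 0.316 > 0.2502 → include.
Rate on top 3: 0.282. G: 0.138 < 0.282 → exclude; stop.
Optimal diet: E, H, D — 3 of 5 types.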